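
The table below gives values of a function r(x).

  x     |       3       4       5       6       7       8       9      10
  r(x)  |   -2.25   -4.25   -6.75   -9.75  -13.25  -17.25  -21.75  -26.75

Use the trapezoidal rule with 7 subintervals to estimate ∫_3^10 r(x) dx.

Δx = 1.
T_7 = (1/2)·[(-2.25) + 2·(-4.25) + 2·(-6.75) + 2·(-9.75) + 2·(-13.25) + 2·(-17.25) + 2·(-21.75) + (-26.75)] = -87.5.

-87.5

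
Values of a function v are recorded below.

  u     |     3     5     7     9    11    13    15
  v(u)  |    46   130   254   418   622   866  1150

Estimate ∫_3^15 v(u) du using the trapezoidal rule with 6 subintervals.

Δu = 2.
T_6 = (2/2)·[46 + 2·130 + 2·254 + 2·418 + 2·622 + 2·866 + 1150] = 5776.

5776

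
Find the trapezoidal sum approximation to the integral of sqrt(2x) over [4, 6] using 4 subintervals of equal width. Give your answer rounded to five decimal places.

6.31258

Δx = (6 − 4)/4 = 0.5.
f(4) ≈ 2.82843, f(4.5) ≈ 3.00000, f(5) ≈ 3.16228, f(5.5) ≈ 3.31662, f(6) ≈ 3.46410.
T_4 = (Δx/2)·[f(x_0) + 2f(x_1) + 2f(x_2) + 2f(x_3) + f(x_4)].
Sum ≈ 6.31258.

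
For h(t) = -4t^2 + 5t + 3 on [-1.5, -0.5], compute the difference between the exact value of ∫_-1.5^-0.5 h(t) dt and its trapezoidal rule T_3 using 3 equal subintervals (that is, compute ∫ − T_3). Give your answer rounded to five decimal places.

Exact integral: ∫_-1.5^-0.5 h(t) dt ≈ -6.3333333.
T_3 ≈ -6.4074074.
Error ≈ -6.3333333 − (-6.4074074) ≈ 0.07407.

0.07407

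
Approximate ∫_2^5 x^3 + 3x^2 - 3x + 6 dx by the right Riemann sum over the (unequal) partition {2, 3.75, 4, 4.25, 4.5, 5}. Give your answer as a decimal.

346.0703125

Subinterval widths: 1.75, 0.25, 0.25, 0.25, 0.5.
Right endpoints: 3.75, 4, 4.25, 4.5, 5.
f(3.75) = 89.671875, f(4) = 106, f(4.25) = 124.203125, f(4.5) = 144.375, f(5) = 191.
Sum = Σ Δx_i · f(x_i).
Sum = 346.0703125.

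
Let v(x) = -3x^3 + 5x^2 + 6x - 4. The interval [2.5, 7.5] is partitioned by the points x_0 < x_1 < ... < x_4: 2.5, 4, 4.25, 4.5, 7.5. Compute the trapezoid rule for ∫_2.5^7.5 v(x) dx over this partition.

-1770.98046875

Subinterval widths: 1.5, 0.25, 0.25, 3.
v(2.5) = -4.625, v(4) = -92, v(4.25) = -118.484375, v(4.5) = -149.125, v(7.5) = -943.375.
On each subinterval the trapezoid contributes (Δx_i/2)·[v(x_{i-1}) + v(x_i)].
Sum = -1770.98046875.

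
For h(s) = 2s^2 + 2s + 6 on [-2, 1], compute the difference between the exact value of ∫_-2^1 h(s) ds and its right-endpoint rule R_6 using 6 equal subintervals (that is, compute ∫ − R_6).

Exact integral: ∫_-2^1 h(s) ds = 21.
R_6 = 21.25.
Error = 21 − 21.25 = -0.25.

-0.25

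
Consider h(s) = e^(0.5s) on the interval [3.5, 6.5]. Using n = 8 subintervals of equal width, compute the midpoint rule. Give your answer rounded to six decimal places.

Δs = (6.5 − 3.5)/8 = 0.375.
Midpoints: 3.6875, 4.0625, 4.4375, 4.8125, 5.1875, 5.5625, 5.9375, 6.3125.
h(3.6875) ≈ 6.320195, h(4.0625) ≈ 7.623610, h(4.4375) ≈ 9.195829, h(4.8125) ≈ 11.092287, h(5.1875) ≈ 13.379852, h(5.5625) ≈ 16.139182, h(5.9375) ≈ 19.467570, h(6.3125) ≈ 23.482372.
Sum = Δs · [h(3.6875) + h(4.0625) + h(4.4375) + ...].
Sum ≈ 40.012836.

40.012836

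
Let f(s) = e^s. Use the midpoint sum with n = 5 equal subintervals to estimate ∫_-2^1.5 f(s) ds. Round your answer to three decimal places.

Δs = (1.5 − (-2))/5 = 0.7.
Midpoints: -1.65, -0.95, -0.25, 0.45, 1.15.
f(-1.65) ≈ 0.192, f(-0.95) ≈ 0.387, f(-0.25) ≈ 0.779, f(0.45) ≈ 1.568, f(1.15) ≈ 3.158.
Sum = Δs · [f(-1.65) + f(-0.95) + f(-0.25) + f(0.45) + f(1.15)].
Sum ≈ 4.259.

4.259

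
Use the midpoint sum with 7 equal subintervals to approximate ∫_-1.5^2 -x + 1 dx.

2.625

Δx = (2 − (-1.5))/7 = 0.5.
Midpoints: -1.25, -0.75, -0.25, 0.25, 0.75, 1.25, 1.75.
f(-1.25) = 2.25, f(-0.75) = 1.75, f(-0.25) = 1.25, f(0.25) = 0.75, f(0.75) = 0.25, f(1.25) = -0.25, f(1.75) = -0.75.
Sum = Δx · [f(-1.25) + f(-0.75) + f(-0.25) + ...].
Sum = 2.625.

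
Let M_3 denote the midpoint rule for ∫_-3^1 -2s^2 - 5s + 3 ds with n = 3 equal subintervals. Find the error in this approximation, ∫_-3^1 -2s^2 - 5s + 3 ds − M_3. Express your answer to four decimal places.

Exact integral: ∫_-3^1 f(s) ds ≈ 13.333333.
M_3 ≈ 14.518519.
Error ≈ 13.333333 − 14.518519 ≈ -1.1852.

-1.1852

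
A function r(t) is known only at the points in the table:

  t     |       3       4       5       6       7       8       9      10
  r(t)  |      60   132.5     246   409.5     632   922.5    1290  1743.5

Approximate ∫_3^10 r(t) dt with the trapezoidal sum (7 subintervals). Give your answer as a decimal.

Δt = 1.
T_7 = (1/2)·[60 + 2·132.5 + 2·246 + 2·409.5 + 2·632 + 2·922.5 + 2·1290 + 1743.5] = 4534.25.

4534.25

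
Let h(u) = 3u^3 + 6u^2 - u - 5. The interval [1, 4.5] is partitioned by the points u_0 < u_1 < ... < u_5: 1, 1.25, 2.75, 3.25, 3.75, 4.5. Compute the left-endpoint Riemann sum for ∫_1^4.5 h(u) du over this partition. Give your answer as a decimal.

318.66015625

Subinterval widths: 0.25, 1.5, 0.5, 0.5, 0.75.
Left endpoints: 1, 1.25, 2.75, 3.25, 3.75.
h(1) = 3, h(1.25) = 8.984375, h(2.75) = 100.015625, h(3.25) = 158.109375, h(3.75) = 233.828125.
Sum = Σ Δu_i · h(u_i).
Sum = 318.66015625.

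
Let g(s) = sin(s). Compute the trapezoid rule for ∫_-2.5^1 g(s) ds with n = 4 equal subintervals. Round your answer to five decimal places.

-1.25475

Δs = (1 − (-2.5))/4 = 0.875.
g(-2.5) ≈ -0.59847, g(-1.625) ≈ -0.99853, g(-0.75) ≈ -0.68164, g(0.125) ≈ 0.12467, g(1) ≈ 0.84147.
T_4 = (Δs/2)·[g(s_0) + 2g(s_1) + 2g(s_2) + 2g(s_3) + g(s_4)].
Sum ≈ -1.25475.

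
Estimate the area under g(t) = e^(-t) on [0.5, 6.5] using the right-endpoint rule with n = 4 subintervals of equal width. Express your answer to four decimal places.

Δt = (6.5 − 0.5)/4 = 1.5.
Right endpoints: 2, 3.5, 5, 6.5.
g(2) ≈ 0.1353, g(3.5) ≈ 0.0302, g(5) ≈ 0.0067, g(6.5) ≈ 0.0015.
Sum = Δt · [g(2) + g(3.5) + g(5) + g(6.5)].
Sum ≈ 0.2607.

0.2607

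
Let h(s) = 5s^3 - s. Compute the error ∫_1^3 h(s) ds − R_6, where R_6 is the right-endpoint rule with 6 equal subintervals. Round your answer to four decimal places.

-22.4444

Exact integral: ∫_1^3 h(s) ds = 96.
R_6 ≈ 118.444444.
Error ≈ 96 − 118.444444 ≈ -22.4444.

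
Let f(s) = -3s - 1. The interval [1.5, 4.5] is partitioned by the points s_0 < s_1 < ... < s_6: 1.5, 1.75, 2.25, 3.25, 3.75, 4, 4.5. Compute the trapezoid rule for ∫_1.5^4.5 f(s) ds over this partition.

-30

Subinterval widths: 0.25, 0.5, 1, 0.5, 0.25, 0.5.
f(1.5) = -5.5, f(1.75) = -6.25, f(2.25) = -7.75, f(3.25) = -10.75, f(3.75) = -12.25, f(4) = -13, f(4.5) = -14.5.
On each subinterval the trapezoid contributes (Δs_i/2)·[f(s_{i-1}) + f(s_i)].
Sum = -30.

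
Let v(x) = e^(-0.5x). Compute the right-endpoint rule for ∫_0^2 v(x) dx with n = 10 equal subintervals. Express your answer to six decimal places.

1.202082

Δx = (2 − 0)/10 = 0.2.
Right endpoints: 0.2, 0.4, 0.6, 0.8, 1, 1.2, 1.4, 1.6, 1.8, 2.
v(0.2) ≈ 0.904837, v(0.4) ≈ 0.818731, v(0.6) ≈ 0.740818, v(0.8) ≈ 0.670320, v(1) ≈ 0.606531, v(1.2) ≈ 0.548812, v(1.4) ≈ 0.496585, v(1.6) ≈ 0.449329, v(1.8) ≈ 0.406570, v(2) ≈ 0.367879.
Sum = Δx · [v(0.2) + v(0.4) + v(0.6) + ...].
Sum ≈ 1.202082.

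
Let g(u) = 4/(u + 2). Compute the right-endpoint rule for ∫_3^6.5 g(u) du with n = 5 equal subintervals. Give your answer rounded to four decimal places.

2.0115

Δu = (6.5 − 3)/5 = 0.7.
Right endpoints: 3.7, 4.4, 5.1, 5.8, 6.5.
g(3.7) = 40/57, g(4.4) = 0.625, g(5.1) = 40/71, g(5.8) = 20/39, g(6.5) = 8/17.
Sum = Δu · [g(3.7) + g(4.4) + g(5.1) + g(5.8) + g(6.5)].
Sum ≈ 2.0115.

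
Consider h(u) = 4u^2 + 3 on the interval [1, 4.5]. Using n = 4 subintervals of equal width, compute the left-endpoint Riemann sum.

Δu = (4.5 − 1)/4 = 0.875.
Left endpoints: 1, 1.875, 2.75, 3.625.
h(1) = 7, h(1.875) = 17.0625, h(2.75) = 33.25, h(3.625) = 55.5625.
Sum = Δu · [h(1) + h(1.875) + h(2.75) + h(3.625)].
Sum = 98.765625.

98.765625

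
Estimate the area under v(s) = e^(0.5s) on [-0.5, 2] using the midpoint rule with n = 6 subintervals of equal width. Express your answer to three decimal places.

Δs = (2 − (-0.5))/6 = 5/12.
Midpoints: -7/24, 0.125, 13/24, 23/24, 1.375, 43/24.
v(-7/24) ≈ 0.864, v(0.125) ≈ 1.064, v(13/24) ≈ 1.311, v(23/24) ≈ 1.615, v(1.375) ≈ 1.989, v(43/24) ≈ 2.449.
Sum = Δs · [v(-7/24) + v(0.125) + v(13/24) + ...].
Sum ≈ 3.872.

3.872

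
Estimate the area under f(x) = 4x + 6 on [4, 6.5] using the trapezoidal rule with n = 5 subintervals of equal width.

67.5

Δx = (6.5 − 4)/5 = 0.5.
f(4) = 22, f(4.5) = 24, f(5) = 26, f(5.5) = 28, f(6) = 30, f(6.5) = 32.
T_5 = (Δx/2)·[f(x_0) + 2f(x_1) + ... + 2f(x_{4}) + f(x_5)].
Sum = 67.5.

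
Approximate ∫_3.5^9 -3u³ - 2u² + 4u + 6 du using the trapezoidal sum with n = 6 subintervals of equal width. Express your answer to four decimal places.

Δu = (9 − 3.5)/6 = 11/12.
f(3.5) = -133.125, f(53/12) = -157717/576, f(16/3) = -1454/3, f(6.25) = -779.546875, f(43/6) = -84407/72, f(97/12) = -321955/192, f(9) = -2307.
T_6 = (Δu/2)·[f(u_0) + 2f(u_1) + ... + 2f(u_{5}) + f(u_6)].
Sum ≈ -5139.9871.

-5139.9871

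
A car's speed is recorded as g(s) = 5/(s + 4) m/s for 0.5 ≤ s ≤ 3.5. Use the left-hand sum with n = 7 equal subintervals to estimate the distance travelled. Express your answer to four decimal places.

2.6518

Δs = (3.5 − 0.5)/7 = 3/7.
Left endpoints: 0.5, 13/14, 19/14, 25/14, 31/14, 37/14, 43/14.
g(0.5) = 10/9, g(13/14) = 70/69, g(19/14) = 14/15, g(25/14) = 70/81, g(31/14) = 70/87, g(37/14) = 70/93, g(43/14) = 70/99.
Sum = Δs · [g(0.5) + g(13/14) + g(19/14) + ...].
Sum ≈ 2.6518.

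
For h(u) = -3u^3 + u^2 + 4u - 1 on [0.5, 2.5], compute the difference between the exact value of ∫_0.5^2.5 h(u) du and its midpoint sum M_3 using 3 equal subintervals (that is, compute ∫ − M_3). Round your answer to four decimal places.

-0.9259

Exact integral: ∫_0.5^2.5 h(u) du ≈ -14.083333.
M_3 ≈ -13.157407.
Error ≈ -14.083333 − (-13.157407) ≈ -0.9259.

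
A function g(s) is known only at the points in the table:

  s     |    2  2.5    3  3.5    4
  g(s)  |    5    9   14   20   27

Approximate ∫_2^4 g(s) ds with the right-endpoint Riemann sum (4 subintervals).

35

Δs = 0.5.
Sum = 0.5·[9 + 14 + 20 + 27] = 35.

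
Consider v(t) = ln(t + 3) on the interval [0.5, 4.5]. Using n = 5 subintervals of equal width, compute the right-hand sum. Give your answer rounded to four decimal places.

Δt = (4.5 − 0.5)/5 = 0.8.
Right endpoints: 1.3, 2.1, 2.9, 3.7, 4.5.
v(1.3) ≈ 1.4586, v(2.1) ≈ 1.6292, v(2.9) ≈ 1.7750, v(3.7) ≈ 1.9021, v(4.5) ≈ 2.0149.
Sum = Δt · [v(1.3) + v(2.1) + v(2.9) + v(3.7) + v(4.5)].
Sum ≈ 7.0239.

7.0239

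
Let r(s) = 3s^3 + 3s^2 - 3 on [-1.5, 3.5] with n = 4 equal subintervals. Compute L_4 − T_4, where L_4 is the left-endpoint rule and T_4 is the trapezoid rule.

L_4 = 50.15625.
T_4 = 155.625.
L_4 − T_4 = -105.46875.

-105.46875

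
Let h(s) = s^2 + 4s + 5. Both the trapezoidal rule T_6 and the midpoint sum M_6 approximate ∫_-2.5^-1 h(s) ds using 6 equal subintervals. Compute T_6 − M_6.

0.0234375

T_6 = 1.890625.
M_6 = 1.8671875.
T_6 − M_6 = 0.0234375.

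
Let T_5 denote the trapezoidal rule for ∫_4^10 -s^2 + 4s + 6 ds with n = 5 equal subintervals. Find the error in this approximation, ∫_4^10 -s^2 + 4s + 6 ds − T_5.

Exact integral: ∫_4^10 f(s) ds = -108.
T_5 = -109.44.
Error = -108 − (-109.44) = 1.44.

1.44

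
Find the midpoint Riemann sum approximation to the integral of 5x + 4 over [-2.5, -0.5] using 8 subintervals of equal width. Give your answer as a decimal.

Δx = (-0.5 − (-2.5))/8 = 0.25.
Midpoints: -2.375, -2.125, -1.875, -1.625, -1.375, -1.125, -0.875, -0.625.
f(-2.375) = -7.875, f(-2.125) = -6.625, f(-1.875) = -5.375, f(-1.625) = -4.125, f(-1.375) = -2.875, f(-1.125) = -1.625, f(-0.875) = -0.375, f(-0.625) = 0.875.
Sum = Δx · [f(-2.375) + f(-2.125) + f(-1.875) + ...].
Sum = -7.

-7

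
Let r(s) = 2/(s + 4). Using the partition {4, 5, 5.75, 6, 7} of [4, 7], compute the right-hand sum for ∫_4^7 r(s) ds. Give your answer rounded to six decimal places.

Subinterval widths: 1, 0.75, 0.25, 1.
Right endpoints: 5, 5.75, 6, 7.
r(5) = 2/9, r(5.75) = 8/39, r(6) = 0.2, r(7) = 2/11.
Sum = Σ Δs_i · r(s_i).
Sum ≈ 0.607887.

0.607887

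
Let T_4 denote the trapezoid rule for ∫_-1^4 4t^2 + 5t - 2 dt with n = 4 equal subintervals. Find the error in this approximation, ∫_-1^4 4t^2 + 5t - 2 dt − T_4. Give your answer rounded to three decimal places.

Exact integral: ∫_-1^4 f(t) dt ≈ 114.16667.
T_4 = 119.375.
Error ≈ 114.16667 − 119.375 ≈ -5.208.

-5.208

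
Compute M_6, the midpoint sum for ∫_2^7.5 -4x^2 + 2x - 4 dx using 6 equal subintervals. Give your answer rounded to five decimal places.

Δx = (7.5 − 2)/6 = 11/12.
Midpoints: 59/24, 3.375, 103/24, 125/24, 6.125, 169/24.
f(59/24) = -3349/144, f(3.375) = -42.8125, f(103/24) = -9949/144, f(125/24) = -14701/144, f(6.125) = -141.8125, f(169/24) = -27109/144.
Sum = Δx · [f(59/24) + f(3.375) + f(103/24) + ...].
Sum ≈ -520.04282.

-520.04282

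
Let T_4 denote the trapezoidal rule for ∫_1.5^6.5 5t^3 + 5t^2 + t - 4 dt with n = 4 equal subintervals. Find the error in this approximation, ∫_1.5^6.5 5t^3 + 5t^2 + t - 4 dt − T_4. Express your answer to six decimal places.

-84.635417

Exact integral: ∫_1.5^6.5 f(t) dt ≈ 2677.08333333.
T_4 = 2761.71875.
Error ≈ 2677.08333333 − 2761.71875 ≈ -84.635417.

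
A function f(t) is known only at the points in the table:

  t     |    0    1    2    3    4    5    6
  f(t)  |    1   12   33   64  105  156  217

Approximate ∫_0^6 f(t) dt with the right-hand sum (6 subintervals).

587

Δt = 1.
Sum = 1·[12 + 33 + 64 + 105 + 156 + 217] = 587.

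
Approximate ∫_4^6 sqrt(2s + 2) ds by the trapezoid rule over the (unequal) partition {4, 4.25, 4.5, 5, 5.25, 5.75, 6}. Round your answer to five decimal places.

6.91952

Subinterval widths: 0.25, 0.25, 0.5, 0.25, 0.5, 0.25.
f(4) ≈ 3.16228, f(4.25) ≈ 3.24037, f(4.5) ≈ 3.31662, f(5) ≈ 3.46410, f(5.25) ≈ 3.53553, f(5.75) ≈ 3.67423, f(6) ≈ 3.74166.
On each subinterval the trapezoid contributes (Δs_i/2)·[f(s_{i-1}) + f(s_i)].
Sum ≈ 6.91952.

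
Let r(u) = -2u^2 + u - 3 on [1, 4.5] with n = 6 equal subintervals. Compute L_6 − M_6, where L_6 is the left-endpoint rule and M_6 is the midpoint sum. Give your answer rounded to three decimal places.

L_6 ≈ -51.14699.
M_6 ≈ -60.75984.
L_6 − M_6 ≈ 9.613.

9.613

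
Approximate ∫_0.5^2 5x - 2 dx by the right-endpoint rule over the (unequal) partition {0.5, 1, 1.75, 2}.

Subinterval widths: 0.5, 0.75, 0.25.
Right endpoints: 1, 1.75, 2.
f(1) = 3, f(1.75) = 6.75, f(2) = 8.
Sum = Σ Δx_i · f(x_i).
Sum = 8.5625.

8.5625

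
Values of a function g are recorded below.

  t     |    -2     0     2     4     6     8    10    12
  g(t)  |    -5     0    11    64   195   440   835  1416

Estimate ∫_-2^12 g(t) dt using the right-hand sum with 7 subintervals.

5922

Δt = 2.
Sum = 2·[0 + 11 + 64 + 195 + 440 + 835 + 1416] = 5922.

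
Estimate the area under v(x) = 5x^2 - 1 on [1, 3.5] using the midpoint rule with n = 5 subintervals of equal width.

67.03125

Δx = (3.5 − 1)/5 = 0.5.
Midpoints: 1.25, 1.75, 2.25, 2.75, 3.25.
v(1.25) = 6.8125, v(1.75) = 14.3125, v(2.25) = 24.3125, v(2.75) = 36.8125, v(3.25) = 51.8125.
Sum = Δx · [v(1.25) + v(1.75) + v(2.25) + v(2.75) + v(3.25)].
Sum = 67.03125.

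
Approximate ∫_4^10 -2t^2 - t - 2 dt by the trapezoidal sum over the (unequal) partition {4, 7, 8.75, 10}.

Subinterval widths: 3, 1.75, 1.25.
f(4) = -38, f(7) = -107, f(8.75) = -163.875, f(10) = -212.
On each subinterval the trapezoid contributes (Δt_i/2)·[f(t_{i-1}) + f(t_i)].
Sum = -689.4375.

-689.4375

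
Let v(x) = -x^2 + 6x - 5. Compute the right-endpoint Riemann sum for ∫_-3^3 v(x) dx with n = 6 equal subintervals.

-31

Δx = (3 − (-3))/6 = 1.
Right endpoints: -2, -1, 0, 1, 2, 3.
v(-2) = -21, v(-1) = -12, v(0) = -5, v(1) = 0, v(2) = 3, v(3) = 4.
Sum = Δx · [v(-2) + v(-1) + v(0) + ...].
Sum = -31.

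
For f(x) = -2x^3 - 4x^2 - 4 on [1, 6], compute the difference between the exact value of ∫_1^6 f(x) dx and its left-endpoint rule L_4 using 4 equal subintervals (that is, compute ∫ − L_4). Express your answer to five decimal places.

-323.69792

Exact integral: ∫_1^6 f(x) dx ≈ -954.1666667.
L_4 = -630.46875.
Error ≈ -954.1666667 − (-630.46875) ≈ -323.69792.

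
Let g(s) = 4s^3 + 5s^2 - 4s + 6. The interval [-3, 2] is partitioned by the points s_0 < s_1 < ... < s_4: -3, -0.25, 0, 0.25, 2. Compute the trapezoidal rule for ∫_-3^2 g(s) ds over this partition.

-0.375

Subinterval widths: 2.75, 0.25, 0.25, 1.75.
g(-3) = -45, g(-0.25) = 7.25, g(0) = 6, g(0.25) = 5.375, g(2) = 50.
On each subinterval the trapezoid contributes (Δs_i/2)·[g(s_{i-1}) + g(s_i)].
Sum = -0.375.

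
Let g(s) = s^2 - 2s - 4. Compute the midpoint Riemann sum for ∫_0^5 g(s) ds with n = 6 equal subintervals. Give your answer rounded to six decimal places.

Δs = (5 − 0)/6 = 5/6.
Midpoints: 5/12, 1.25, 25/12, 35/12, 3.75, 55/12.
g(5/12) = -671/144, g(1.25) = -4.9375, g(25/12) = -551/144, g(35/12) = -191/144, g(3.75) = 2.5625, g(55/12) = 1129/144.
Sum = Δs · [g(5/12) + g(1.25) + g(25/12) + ...].
Sum ≈ -3.622685.

-3.622685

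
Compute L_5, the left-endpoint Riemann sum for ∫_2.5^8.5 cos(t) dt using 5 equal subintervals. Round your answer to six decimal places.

0.055938

Δt = (8.5 − 2.5)/5 = 1.2.
Left endpoints: 2.5, 3.7, 4.9, 6.1, 7.3.
f(2.5) ≈ -0.801144, f(3.7) ≈ -0.848100, f(4.9) ≈ 0.186512, f(6.1) ≈ 0.983268, f(7.3) ≈ 0.526078.
Sum = Δt · [f(2.5) + f(3.7) + f(4.9) + f(6.1) + f(7.3)].
Sum ≈ 0.055938.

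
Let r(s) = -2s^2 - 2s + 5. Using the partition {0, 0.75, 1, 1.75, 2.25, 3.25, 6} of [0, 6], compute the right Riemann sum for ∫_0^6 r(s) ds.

Subinterval widths: 0.75, 0.25, 0.75, 0.5, 1, 2.75.
Right endpoints: 0.75, 1, 1.75, 2.25, 3.25, 6.
r(0.75) = 2.375, r(1) = 1, r(1.75) = -4.625, r(2.25) = -9.625, r(3.25) = -22.625, r(6) = -79.
Sum = Σ Δs_i · r(s_i).
Sum = -246.125.

-246.125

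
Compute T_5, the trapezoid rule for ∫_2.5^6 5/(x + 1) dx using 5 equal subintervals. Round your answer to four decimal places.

3.4782

Δx = (6 − 2.5)/5 = 0.7.
f(2.5) = 10/7, f(3.2) = 25/21, f(3.9) = 50/49, f(4.6) = 25/28, f(5.3) = 50/63, f(6) = 5/7.
T_5 = (Δx/2)·[f(x_0) + 2f(x_1) + ... + 2f(x_{4}) + f(x_5)].
Sum ≈ 3.4782.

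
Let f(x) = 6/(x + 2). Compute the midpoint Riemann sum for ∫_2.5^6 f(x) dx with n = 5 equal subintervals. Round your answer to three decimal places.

3.448

Δx = (6 − 2.5)/5 = 0.7.
Midpoints: 2.85, 3.55, 4.25, 4.95, 5.65.
f(2.85) = 120/97, f(3.55) = 40/37, f(4.25) = 0.96, f(4.95) = 120/139, f(5.65) = 40/51.
Sum = Δx · [f(2.85) + f(3.55) + f(4.25) + f(4.95) + f(5.65)].
Sum ≈ 3.448.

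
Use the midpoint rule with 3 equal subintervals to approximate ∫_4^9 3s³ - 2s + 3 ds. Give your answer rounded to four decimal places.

Δs = (9 − 4)/3 = 5/3.
Midpoints: 29/6, 6.5, 49/6.
f(29/6) = 23909/72, f(6.5) = 813.875, f(49/6) = 116689/72.
Sum = Δs · [f(29/6) + f(6.5) + f(49/6)].
Sum ≈ 4611.0417.

4611.0417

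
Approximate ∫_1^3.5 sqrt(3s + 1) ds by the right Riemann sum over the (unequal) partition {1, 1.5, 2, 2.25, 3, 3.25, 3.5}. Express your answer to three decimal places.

7.231

Subinterval widths: 0.5, 0.5, 0.25, 0.75, 0.25, 0.25.
Right endpoints: 1.5, 2, 2.25, 3, 3.25, 3.5.
f(1.5) ≈ 2.345, f(2) ≈ 2.646, f(2.25) ≈ 2.784, f(3) ≈ 3.162, f(3.25) ≈ 3.279, f(3.5) ≈ 3.391.
Sum = Σ Δs_i · f(s_i).
Sum ≈ 7.231.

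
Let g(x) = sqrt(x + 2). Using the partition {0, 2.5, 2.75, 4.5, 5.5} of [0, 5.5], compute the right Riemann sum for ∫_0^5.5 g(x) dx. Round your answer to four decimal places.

13.0484

Subinterval widths: 2.5, 0.25, 1.75, 1.
Right endpoints: 2.5, 2.75, 4.5, 5.5.
g(2.5) ≈ 2.1213, g(2.75) ≈ 2.1794, g(4.5) ≈ 2.5495, g(5.5) ≈ 2.7386.
Sum = Σ Δx_i · g(x_i).
Sum ≈ 13.0484.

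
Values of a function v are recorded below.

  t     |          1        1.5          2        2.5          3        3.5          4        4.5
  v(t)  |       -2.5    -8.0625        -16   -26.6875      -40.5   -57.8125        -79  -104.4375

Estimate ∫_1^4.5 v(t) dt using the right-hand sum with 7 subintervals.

Δt = 0.5.
Sum = 0.5·[(-8.0625) + (-16) + (-26.6875) + (-40.5) + (-57.8125) + (-79) + (-104.4375)] = -166.25.

-166.25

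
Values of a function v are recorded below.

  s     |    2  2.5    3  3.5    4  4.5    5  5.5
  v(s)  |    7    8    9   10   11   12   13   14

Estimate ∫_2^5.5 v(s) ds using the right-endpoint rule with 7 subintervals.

Δs = 0.5.
Sum = 0.5·[8 + 9 + 10 + 11 + 12 + 13 + 14] = 38.5.

38.5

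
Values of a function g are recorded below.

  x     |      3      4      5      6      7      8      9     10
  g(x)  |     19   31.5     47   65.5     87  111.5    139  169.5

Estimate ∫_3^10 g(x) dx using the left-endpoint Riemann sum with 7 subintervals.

Δx = 1.
Sum = 1·[19 + 31.5 + 47 + 65.5 + 87 + 111.5 + 139] = 500.5.

500.5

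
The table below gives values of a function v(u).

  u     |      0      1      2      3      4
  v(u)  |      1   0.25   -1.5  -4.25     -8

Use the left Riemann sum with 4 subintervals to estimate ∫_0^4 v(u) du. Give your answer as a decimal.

-4.5

Δu = 1.
Sum = 1·[1 + 0.25 + (-1.5) + (-4.25)] = -4.5.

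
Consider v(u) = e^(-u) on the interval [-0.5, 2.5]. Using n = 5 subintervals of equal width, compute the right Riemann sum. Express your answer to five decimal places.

Δu = (2.5 − (-0.5))/5 = 0.6.
Right endpoints: 0.1, 0.7, 1.3, 1.9, 2.5.
v(0.1) ≈ 0.90484, v(0.7) ≈ 0.49659, v(1.3) ≈ 0.27253, v(1.9) ≈ 0.14957, v(2.5) ≈ 0.08208.
Sum = Δu · [v(0.1) + v(0.7) + v(1.3) + v(1.9) + v(2.5)].
Sum ≈ 1.14336.

1.14336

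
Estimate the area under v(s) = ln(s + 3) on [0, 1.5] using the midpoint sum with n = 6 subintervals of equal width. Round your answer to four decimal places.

Δs = (1.5 − 0)/6 = 0.25.
Midpoints: 0.125, 0.375, 0.625, 0.875, 1.125, 1.375.
v(0.125) ≈ 1.1394, v(0.375) ≈ 1.2164, v(0.625) ≈ 1.2879, v(0.875) ≈ 1.3545, v(1.125) ≈ 1.4171, v(1.375) ≈ 1.4759.
Sum = Δs · [v(0.125) + v(0.375) + v(0.625) + ...].
Sum ≈ 1.9728.

1.9728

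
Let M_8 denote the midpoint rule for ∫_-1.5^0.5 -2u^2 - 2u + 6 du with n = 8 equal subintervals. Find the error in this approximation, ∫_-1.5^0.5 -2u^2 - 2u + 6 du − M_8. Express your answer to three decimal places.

-0.021

Exact integral: ∫_-1.5^0.5 f(u) du ≈ 11.66667.
M_8 = 11.6875.
Error ≈ 11.66667 − 11.6875 ≈ -0.021.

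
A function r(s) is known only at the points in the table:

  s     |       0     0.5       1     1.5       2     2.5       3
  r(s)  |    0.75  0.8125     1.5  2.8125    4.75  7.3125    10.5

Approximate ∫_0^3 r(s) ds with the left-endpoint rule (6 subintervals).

8.96875

Δs = 0.5.
Sum = 0.5·[0.75 + 0.8125 + 1.5 + 2.8125 + 4.75 + 7.3125] = 8.96875.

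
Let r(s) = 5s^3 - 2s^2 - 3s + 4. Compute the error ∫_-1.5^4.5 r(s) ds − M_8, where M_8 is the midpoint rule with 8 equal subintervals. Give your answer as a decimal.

5.765625

Exact integral: ∫_-1.5^4.5 r(s) ds = 440.25.
M_8 = 434.484375.
Error = 440.25 − 434.484375 = 5.765625.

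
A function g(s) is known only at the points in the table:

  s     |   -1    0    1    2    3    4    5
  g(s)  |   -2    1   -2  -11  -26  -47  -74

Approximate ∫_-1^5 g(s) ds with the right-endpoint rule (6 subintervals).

-159

Δs = 1.
Sum = 1·[1 + (-2) + (-11) + (-26) + (-47) + (-74)] = -159.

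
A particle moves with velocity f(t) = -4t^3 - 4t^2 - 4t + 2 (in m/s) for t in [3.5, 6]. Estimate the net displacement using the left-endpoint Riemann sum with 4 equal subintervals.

Δt = (6 − 3.5)/4 = 0.625.
Left endpoints: 3.5, 4.125, 4.75, 5.375.
f(3.5) = -232.5, f(4.125) = -363.3203125, f(4.75) = -535.9375, f(5.375) = -756.2109375.
Sum = Δt · [f(3.5) + f(4.125) + f(4.75) + f(5.375)].
Sum = -1179.98046875.

-1179.98046875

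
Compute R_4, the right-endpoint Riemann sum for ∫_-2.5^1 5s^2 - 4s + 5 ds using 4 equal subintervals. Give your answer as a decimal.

40.33203125

Δs = (1 − (-2.5))/4 = 0.875.
Right endpoints: -1.625, -0.75, 0.125, 1.
f(-1.625) = 24.703125, f(-0.75) = 10.8125, f(0.125) = 4.578125, f(1) = 6.
Sum = Δs · [f(-1.625) + f(-0.75) + f(0.125) + f(1)].
Sum = 40.33203125.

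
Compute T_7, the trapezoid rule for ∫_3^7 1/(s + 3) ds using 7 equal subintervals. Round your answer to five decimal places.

Δs = (7 − 3)/7 = 4/7.
f(3) = 1/6, f(25/7) = 7/46, f(29/7) = 0.14, f(33/7) = 7/54, f(37/7) = 7/58, f(41/7) = 7/62, f(45/7) = 7/66, f(7) = 0.1.
T_7 = (Δs/2)·[f(s_0) + 2f(s_1) + ... + 2f(s_{6}) + f(s_7)].
Sum ≈ 0.51131.

0.51131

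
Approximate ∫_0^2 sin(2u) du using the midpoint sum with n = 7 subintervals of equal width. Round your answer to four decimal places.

Δu = (2 − 0)/7 = 2/7.
Midpoints: 1/7, 3/7, 5/7, 1, 9/7, 11/7, 13/7.
f(1/7) ≈ 0.2818, f(3/7) ≈ 0.7560, f(5/7) ≈ 0.9899, f(1) ≈ 0.9093, f(9/7) ≈ 0.5398, f(11/7) ≈ -0.0013, f(13/7) ≈ -0.5419.
Sum = Δu · [f(1/7) + f(3/7) + f(5/7) + ...].
Sum ≈ 0.8382.

0.8382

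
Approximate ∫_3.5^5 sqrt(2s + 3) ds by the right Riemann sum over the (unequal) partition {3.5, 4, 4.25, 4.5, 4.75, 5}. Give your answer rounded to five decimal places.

5.15740

Subinterval widths: 0.5, 0.25, 0.25, 0.25, 0.25.
Right endpoints: 4, 4.25, 4.5, 4.75, 5.
f(4) ≈ 3.31662, f(4.25) ≈ 3.39116, f(4.5) ≈ 3.46410, f(4.75) ≈ 3.53553, f(5) ≈ 3.60555.
Sum = Σ Δs_i · f(s_i).
Sum ≈ 5.15740.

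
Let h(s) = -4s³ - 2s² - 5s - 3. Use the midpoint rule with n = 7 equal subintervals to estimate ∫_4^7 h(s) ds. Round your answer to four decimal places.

-2419.3776

Δs = (7 − 4)/7 = 3/7.
Midpoints: 59/14, 65/14, 71/14, 5.5, 83/14, 89/14, 95/14.
h(59/14) = -246259/686, h(65/14) = -322183/686, h(71/14) = -412651/686, h(5.5) = -756.5, h(83/14) = -642403/686, h(89/14) = -784279/686, h(95/14) = -945883/686.
Sum = Δs · [h(59/14) + h(65/14) + h(71/14) + ...].
Sum ≈ -2419.3776.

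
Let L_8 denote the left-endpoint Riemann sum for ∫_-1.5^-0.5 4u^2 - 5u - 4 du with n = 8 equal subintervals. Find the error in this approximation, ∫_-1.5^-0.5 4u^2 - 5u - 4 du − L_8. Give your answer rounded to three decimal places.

Exact integral: ∫_-1.5^-0.5 f(u) du ≈ 5.33333.
L_8 = 6.15625.
Error ≈ 5.33333 − 6.15625 ≈ -0.823.

-0.823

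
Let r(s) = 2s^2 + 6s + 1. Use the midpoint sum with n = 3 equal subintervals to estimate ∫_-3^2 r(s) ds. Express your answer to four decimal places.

11.0185

Δs = (2 − (-3))/3 = 5/3.
Midpoints: -13/6, -0.5, 7/6.
r(-13/6) = -47/18, r(-0.5) = -1.5, r(7/6) = 193/18.
Sum = Δs · [r(-13/6) + r(-0.5) + r(7/6)].
Sum ≈ 11.0185.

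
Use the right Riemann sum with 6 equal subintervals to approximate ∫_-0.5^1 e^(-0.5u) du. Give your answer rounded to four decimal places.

Δu = (1 − (-0.5))/6 = 0.25.
Right endpoints: -0.25, 0, 0.25, 0.5, 0.75, 1.
f(-0.25) ≈ 1.1331, f(0) ≈ 1.0000, f(0.25) ≈ 0.8825, f(0.5) ≈ 0.7788, f(0.75) ≈ 0.6873, f(1) ≈ 0.6065.
Sum = Δu · [f(-0.25) + f(0) + f(0.25) + ...].
Sum ≈ 1.2721.

1.2721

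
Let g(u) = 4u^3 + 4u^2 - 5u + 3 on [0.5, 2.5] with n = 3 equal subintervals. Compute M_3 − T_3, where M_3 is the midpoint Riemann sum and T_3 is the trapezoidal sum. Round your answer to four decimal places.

-4.8889

M_3 ≈ 49.037037.
T_3 ≈ 53.925926.
M_3 − T_3 ≈ -4.8889.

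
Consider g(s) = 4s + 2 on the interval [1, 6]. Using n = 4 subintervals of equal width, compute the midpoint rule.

80

Δs = (6 − 1)/4 = 1.25.
Midpoints: 1.625, 2.875, 4.125, 5.375.
g(1.625) = 8.5, g(2.875) = 13.5, g(4.125) = 18.5, g(5.375) = 23.5.
Sum = Δs · [g(1.625) + g(2.875) + g(4.125) + g(5.375)].
Sum = 80.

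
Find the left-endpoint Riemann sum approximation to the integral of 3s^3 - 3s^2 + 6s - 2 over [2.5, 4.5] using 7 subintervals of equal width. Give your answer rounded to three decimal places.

213.454

Δs = (4.5 − 2.5)/7 = 2/7.
Left endpoints: 2.5, 39/14, 43/14, 47/14, 51/14, 55/14, 59/14.
f(2.5) = 41.125, f(39/14) = 154451/2744, f(43/14) = 205943/2744, f(47/14) = 268475/2744, f(51/14) = 343199/2744, f(55/14) = 431267/2744, f(59/14) = 533831/2744.
Sum = Δs · [f(2.5) + f(39/14) + f(43/14) + ...].
Sum ≈ 213.454.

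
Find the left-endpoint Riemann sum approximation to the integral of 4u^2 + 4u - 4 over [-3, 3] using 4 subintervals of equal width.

Δu = (3 − (-3))/4 = 1.5.
Left endpoints: -3, -1.5, 0, 1.5.
f(-3) = 20, f(-1.5) = -1, f(0) = -4, f(1.5) = 11.
Sum = Δu · [f(-3) + f(-1.5) + f(0) + f(1.5)].
Sum = 39.

39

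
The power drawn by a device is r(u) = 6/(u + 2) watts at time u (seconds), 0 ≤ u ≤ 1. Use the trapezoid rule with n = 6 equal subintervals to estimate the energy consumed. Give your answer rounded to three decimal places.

2.435

Δu = (1 − 0)/6 = 1/6.
r(0) = 3, r(1/6) = 36/13, r(1/3) = 18/7, r(0.5) = 2.4, r(2/3) = 2.25, r(5/6) = 36/17, r(1) = 2.
T_6 = (Δu/2)·[r(u_0) + 2r(u_1) + ... + 2r(u_{5}) + r(u_6)].
Sum ≈ 2.435.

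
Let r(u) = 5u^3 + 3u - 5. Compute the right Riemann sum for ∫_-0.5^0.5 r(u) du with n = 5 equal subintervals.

Δu = (0.5 − (-0.5))/5 = 0.2.
Right endpoints: -0.3, -0.1, 0.1, 0.3, 0.5.
r(-0.3) = -6.035, r(-0.1) = -5.305, r(0.1) = -4.695, r(0.3) = -3.965, r(0.5) = -2.875.
Sum = Δu · [r(-0.3) + r(-0.1) + r(0.1) + r(0.3) + r(0.5)].
Sum = -4.575.

-4.575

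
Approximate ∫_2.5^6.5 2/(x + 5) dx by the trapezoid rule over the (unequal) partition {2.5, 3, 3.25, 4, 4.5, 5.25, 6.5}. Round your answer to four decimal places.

Subinterval widths: 0.5, 0.25, 0.75, 0.5, 0.75, 1.25.
f(2.5) = 4/15, f(3) = 0.25, f(3.25) = 8/33, f(4) = 2/9, f(4.5) = 4/19, f(5.25) = 8/41, f(6.5) = 4/23.
On each subinterval the trapezoid contributes (Δx_i/2)·[f(x_{i-1}) + f(x_i)].
Sum ≈ 0.8559.

0.8559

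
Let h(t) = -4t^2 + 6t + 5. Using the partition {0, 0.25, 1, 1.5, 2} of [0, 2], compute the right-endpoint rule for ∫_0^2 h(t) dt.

Subinterval widths: 0.25, 0.75, 0.5, 0.5.
Right endpoints: 0.25, 1, 1.5, 2.
h(0.25) = 6.25, h(1) = 7, h(1.5) = 5, h(2) = 1.
Sum = Σ Δt_i · h(t_i).
Sum = 9.8125.

9.8125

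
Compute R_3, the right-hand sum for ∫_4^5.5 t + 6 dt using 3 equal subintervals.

16.5

Δt = (5.5 − 4)/3 = 0.5.
Right endpoints: 4.5, 5, 5.5.
f(4.5) = 10.5, f(5) = 11, f(5.5) = 11.5.
Sum = Δt · [f(4.5) + f(5) + f(5.5)].
Sum = 16.5.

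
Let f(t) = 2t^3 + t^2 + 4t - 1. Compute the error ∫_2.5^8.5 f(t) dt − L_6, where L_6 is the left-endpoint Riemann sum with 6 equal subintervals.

609.5

Exact integral: ∫_2.5^8.5 f(t) dt = 2916.
L_6 = 2306.5.
Error = 2916 − 2306.5 = 609.5.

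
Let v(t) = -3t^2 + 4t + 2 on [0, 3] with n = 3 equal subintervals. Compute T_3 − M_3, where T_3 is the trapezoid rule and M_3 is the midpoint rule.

-2.25

T_3 = -4.5.
M_3 = -2.25.
T_3 − M_3 = -2.25.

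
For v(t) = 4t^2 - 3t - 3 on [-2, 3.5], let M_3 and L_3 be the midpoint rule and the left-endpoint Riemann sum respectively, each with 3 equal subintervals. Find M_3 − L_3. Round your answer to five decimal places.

M_3 ≈ 32.7962963.
L_3 ≈ 36.1574074.
M_3 − L_3 ≈ -3.36111.

-3.36111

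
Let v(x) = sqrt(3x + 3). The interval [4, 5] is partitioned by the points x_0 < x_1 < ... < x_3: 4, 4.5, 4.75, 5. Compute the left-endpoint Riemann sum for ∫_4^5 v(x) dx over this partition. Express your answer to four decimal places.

3.9903

Subinterval widths: 0.5, 0.25, 0.25.
Left endpoints: 4, 4.5, 4.75.
v(4) ≈ 3.8730, v(4.5) ≈ 4.0620, v(4.75) ≈ 4.1533.
Sum = Σ Δx_i · v(x_i).
Sum ≈ 3.9903.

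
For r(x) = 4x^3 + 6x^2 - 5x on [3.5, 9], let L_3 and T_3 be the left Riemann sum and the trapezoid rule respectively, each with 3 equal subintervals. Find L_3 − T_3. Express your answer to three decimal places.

L_3 ≈ 4992.16667.
T_3 = 7860.875.
L_3 − T_3 ≈ -2868.708.

-2868.708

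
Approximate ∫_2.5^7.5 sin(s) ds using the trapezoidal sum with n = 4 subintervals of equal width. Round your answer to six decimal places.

-0.994286

Δs = (7.5 − 2.5)/4 = 1.25.
f(2.5) ≈ 0.598472, f(3.75) ≈ -0.571561, f(5) ≈ -0.958924, f(6.25) ≈ -0.033179, f(7.5) ≈ 0.938000.
T_4 = (Δs/2)·[f(s_0) + 2f(s_1) + 2f(s_2) + 2f(s_3) + f(s_4)].
Sum ≈ -0.994286.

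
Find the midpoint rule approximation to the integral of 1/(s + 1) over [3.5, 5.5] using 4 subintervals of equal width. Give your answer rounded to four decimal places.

Δs = (5.5 − 3.5)/4 = 0.5.
Midpoints: 3.75, 4.25, 4.75, 5.25.
f(3.75) = 4/19, f(4.25) = 4/21, f(4.75) = 4/23, f(5.25) = 0.16.
Sum = Δs · [f(3.75) + f(4.25) + f(4.75) + f(5.25)].
Sum ≈ 0.3675.

0.3675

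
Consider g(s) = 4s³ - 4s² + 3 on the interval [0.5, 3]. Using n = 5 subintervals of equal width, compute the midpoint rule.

51.71875

Δs = (3 − 0.5)/5 = 0.5.
Midpoints: 0.75, 1.25, 1.75, 2.25, 2.75.
g(0.75) = 2.4375, g(1.25) = 4.5625, g(1.75) = 12.1875, g(2.25) = 28.3125, g(2.75) = 55.9375.
Sum = Δs · [g(0.75) + g(1.25) + g(1.75) + g(2.25) + g(2.75)].
Sum = 51.71875.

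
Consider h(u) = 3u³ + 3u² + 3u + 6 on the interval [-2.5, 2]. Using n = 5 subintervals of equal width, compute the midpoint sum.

29.7253125

Δu = (2 − (-2.5))/5 = 0.9.
Midpoints: -2.05, -1.15, -0.25, 0.65, 1.55.
h(-2.05) = -13.387875, h(-1.15) = 1.954875, h(-0.25) = 5.390625, h(0.65) = 10.041375, h(1.55) = 29.029125.
Sum = Δu · [h(-2.05) + h(-1.15) + h(-0.25) + h(0.65) + h(1.55)].
Sum = 29.7253125.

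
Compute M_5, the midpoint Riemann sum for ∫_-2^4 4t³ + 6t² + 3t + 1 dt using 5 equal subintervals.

Δt = (4 − (-2))/5 = 1.2.
Midpoints: -1.4, -0.2, 1, 2.2, 3.4.
f(-1.4) = -2.416, f(-0.2) = 0.608, f(1) = 14, f(2.2) = 79.232, f(3.4) = 237.776.
Sum = Δt · [f(-1.4) + f(-0.2) + f(1) + f(2.2) + f(3.4)].
Sum = 395.04.

395.04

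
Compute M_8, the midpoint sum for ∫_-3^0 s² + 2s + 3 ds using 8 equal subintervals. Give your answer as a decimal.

Δs = (0 − (-3))/8 = 0.375.
Midpoints: -2.8125, -2.4375, -2.0625, -1.6875, -1.3125, -0.9375, -0.5625, -0.1875.
f(-2.8125) = 5.28515625, f(-2.4375) = 4.06640625, f(-2.0625) = 3.12890625, f(-1.6875) = 2.47265625, f(-1.3125) = 2.09765625, f(-0.9375) = 2.00390625, f(-0.5625) = 2.19140625, f(-0.1875) = 2.66015625.
Sum = Δs · [f(-2.8125) + f(-2.4375) + f(-2.0625) + ...].
Sum = 8.96484375.

8.96484375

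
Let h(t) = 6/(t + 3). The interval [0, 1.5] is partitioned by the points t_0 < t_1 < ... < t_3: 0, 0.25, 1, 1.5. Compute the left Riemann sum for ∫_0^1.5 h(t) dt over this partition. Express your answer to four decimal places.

Subinterval widths: 0.25, 0.75, 0.5.
Left endpoints: 0, 0.25, 1.
h(0) = 2, h(0.25) = 24/13, h(1) = 1.5.
Sum = Σ Δt_i · h(t_i).
Sum ≈ 2.6346.

2.6346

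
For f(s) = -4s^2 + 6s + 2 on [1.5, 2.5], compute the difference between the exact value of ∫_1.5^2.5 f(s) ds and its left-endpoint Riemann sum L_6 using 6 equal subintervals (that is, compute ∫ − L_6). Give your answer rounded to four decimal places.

Exact integral: ∫_1.5^2.5 f(s) ds ≈ -2.333333.
L_6 ≈ -1.518519.
Error ≈ -2.333333 − (-1.518519) ≈ -0.8148.

-0.8148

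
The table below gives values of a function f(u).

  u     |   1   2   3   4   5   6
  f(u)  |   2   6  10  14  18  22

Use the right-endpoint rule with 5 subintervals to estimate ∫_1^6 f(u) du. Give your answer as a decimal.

Δu = 1.
Sum = 1·[6 + 10 + 14 + 18 + 22] = 70.

70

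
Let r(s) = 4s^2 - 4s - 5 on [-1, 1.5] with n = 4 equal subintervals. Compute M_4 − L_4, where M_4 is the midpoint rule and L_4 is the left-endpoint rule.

M_4 = -9.4921875.
L_4 = -6.953125.
M_4 − L_4 = -2.5390625.

-2.5390625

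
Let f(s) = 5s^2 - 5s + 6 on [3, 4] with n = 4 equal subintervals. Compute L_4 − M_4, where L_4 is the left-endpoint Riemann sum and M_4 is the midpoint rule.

-3.671875

L_4 = 46.46875.
M_4 = 50.140625.
L_4 − M_4 = -3.671875.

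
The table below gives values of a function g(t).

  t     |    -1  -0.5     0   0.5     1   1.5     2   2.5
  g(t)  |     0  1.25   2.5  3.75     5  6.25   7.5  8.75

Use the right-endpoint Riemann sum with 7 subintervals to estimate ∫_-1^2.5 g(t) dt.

Δt = 0.5.
Sum = 0.5·[1.25 + 2.5 + 3.75 + 5 + 6.25 + 7.5 + 8.75] = 17.5.

17.5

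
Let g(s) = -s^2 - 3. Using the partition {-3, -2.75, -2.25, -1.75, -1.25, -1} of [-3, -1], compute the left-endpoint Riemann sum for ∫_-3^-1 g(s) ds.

-16.484375

Subinterval widths: 0.25, 0.5, 0.5, 0.5, 0.25.
Left endpoints: -3, -2.75, -2.25, -1.75, -1.25.
g(-3) = -12, g(-2.75) = -10.5625, g(-2.25) = -8.0625, g(-1.75) = -6.0625, g(-1.25) = -4.5625.
Sum = Σ Δs_i · g(s_i).
Sum = -16.484375.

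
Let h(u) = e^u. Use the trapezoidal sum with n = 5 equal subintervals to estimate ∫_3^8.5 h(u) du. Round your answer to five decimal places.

Δu = (8.5 − 3)/5 = 1.1.
h(3) ≈ 20.08554, h(4.1) ≈ 60.34029, h(5.2) ≈ 181.27224, h(6.3) ≈ 544.57191, h(7.4) ≈ 1635.98443, h(8.5) ≈ 4914.76884.
T_5 = (Δu/2)·[h(u_0) + 2h(u_1) + ... + 2h(u_{4}) + h(u_5)].
Sum ≈ 5378.55566.

5378.55566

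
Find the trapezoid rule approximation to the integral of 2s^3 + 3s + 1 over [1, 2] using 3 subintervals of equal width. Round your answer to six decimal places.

13.166667

Δs = (2 − 1)/3 = 1/3.
f(1) = 6, f(4/3) = 263/27, f(5/3) = 412/27, f(2) = 23.
T_3 = (Δs/2)·[f(s_0) + 2f(s_1) + 2f(s_2) + f(s_3)].
Sum ≈ 13.166667.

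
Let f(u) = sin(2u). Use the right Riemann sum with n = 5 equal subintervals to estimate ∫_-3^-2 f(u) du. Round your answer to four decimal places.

0.8439

Δu = (-2 − (-3))/5 = 0.2.
Right endpoints: -2.8, -2.6, -2.4, -2.2, -2.
f(-2.8) ≈ 0.6313, f(-2.6) ≈ 0.8835, f(-2.4) ≈ 0.9962, f(-2.2) ≈ 0.9516, f(-2) ≈ 0.7568.
Sum = Δu · [f(-2.8) + f(-2.6) + f(-2.4) + f(-2.2) + f(-2)].
Sum ≈ 0.8439.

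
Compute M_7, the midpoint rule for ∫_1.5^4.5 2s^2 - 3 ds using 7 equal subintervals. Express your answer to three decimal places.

Δs = (4.5 − 1.5)/7 = 3/7.
Midpoints: 12/7, 15/7, 18/7, 3, 24/7, 27/7, 30/7.
f(12/7) = 141/49, f(15/7) = 303/49, f(18/7) = 501/49, f(3) = 15, f(24/7) = 1005/49, f(27/7) = 1311/49, f(30/7) = 1653/49.
Sum = Δs · [f(12/7) + f(15/7) + f(18/7) + ...].
Sum ≈ 49.408.

49.408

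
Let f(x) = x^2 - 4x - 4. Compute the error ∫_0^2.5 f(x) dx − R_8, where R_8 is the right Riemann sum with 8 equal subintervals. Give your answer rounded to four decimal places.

0.5452

Exact integral: ∫_0^2.5 f(x) dx ≈ -17.291667.
R_8 ≈ -17.836914.
Error ≈ -17.291667 − (-17.836914) ≈ 0.5452.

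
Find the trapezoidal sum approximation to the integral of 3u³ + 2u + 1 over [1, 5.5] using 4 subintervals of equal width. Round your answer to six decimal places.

Δu = (5.5 − 1)/4 = 1.125.
f(1) = 6, f(2.125) = 17427/512, f(3.25) = 110.484375, f(4.375) = 133617/512, f(5.5) = 511.125.
T_4 = (Δu/2)·[f(u_0) + 2f(u_1) + 2f(u_2) + 2f(u_3) + f(u_4)].
Sum ≈ 747.061523.

747.061523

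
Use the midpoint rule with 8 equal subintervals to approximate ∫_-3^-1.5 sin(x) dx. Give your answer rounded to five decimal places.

Δx = (-1.5 − (-3))/8 = 0.1875.
Midpoints: -2.90625, -2.71875, -2.53125, -2.34375, -2.15625, -1.96875, -1.78125, -1.59375.
f(-2.90625) ≈ -0.23318, f(-2.71875) ≈ -0.41035, f(-2.53125) ≈ -0.57315, f(-2.34375) ≈ -0.71585, f(-2.15625) ≈ -0.83346, f(-1.96875) ≈ -0.92186, f(-1.78125) ≈ -0.97794, f(-1.59375) ≈ -0.99974.
Sum = Δx · [f(-2.90625) + f(-2.71875) + f(-2.53125) + ...].
Sum ≈ -1.06229.

-1.06229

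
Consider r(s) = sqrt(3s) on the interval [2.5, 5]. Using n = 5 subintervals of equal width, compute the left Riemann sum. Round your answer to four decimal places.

8.0587

Δs = (5 − 2.5)/5 = 0.5.
Left endpoints: 2.5, 3, 3.5, 4, 4.5.
r(2.5) ≈ 2.7386, r(3) ≈ 3.0000, r(3.5) ≈ 3.2404, r(4) ≈ 3.4641, r(4.5) ≈ 3.6742.
Sum = Δs · [r(2.5) + r(3) + r(3.5) + r(4) + r(4.5)].
Sum ≈ 8.0587.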